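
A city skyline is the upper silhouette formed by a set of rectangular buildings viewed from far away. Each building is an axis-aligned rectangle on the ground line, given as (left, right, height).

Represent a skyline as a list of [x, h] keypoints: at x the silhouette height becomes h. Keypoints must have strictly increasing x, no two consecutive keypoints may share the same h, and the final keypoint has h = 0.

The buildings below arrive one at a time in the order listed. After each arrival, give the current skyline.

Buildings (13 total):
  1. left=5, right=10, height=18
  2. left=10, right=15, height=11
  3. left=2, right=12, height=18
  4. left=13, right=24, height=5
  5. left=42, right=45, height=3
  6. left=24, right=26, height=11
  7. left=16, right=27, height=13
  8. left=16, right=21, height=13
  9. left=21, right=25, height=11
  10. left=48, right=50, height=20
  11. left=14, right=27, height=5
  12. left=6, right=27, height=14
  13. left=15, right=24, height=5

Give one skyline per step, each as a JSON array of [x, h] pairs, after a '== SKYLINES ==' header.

== SKYLINES ==
[[5,18],[10,0]]
[[5,18],[10,11],[15,0]]
[[2,18],[12,11],[15,0]]
[[2,18],[12,11],[15,5],[24,0]]
[[2,18],[12,11],[15,5],[24,0],[42,3],[45,0]]
[[2,18],[12,11],[15,5],[24,11],[26,0],[42,3],[45,0]]
[[2,18],[12,11],[15,5],[16,13],[27,0],[42,3],[45,0]]
[[2,18],[12,11],[15,5],[16,13],[27,0],[42,3],[45,0]]
[[2,18],[12,11],[15,5],[16,13],[27,0],[42,3],[45,0]]
[[2,18],[12,11],[15,5],[16,13],[27,0],[42,3],[45,0],[48,20],[50,0]]
[[2,18],[12,11],[15,5],[16,13],[27,0],[42,3],[45,0],[48,20],[50,0]]
[[2,18],[12,14],[27,0],[42,3],[45,0],[48,20],[50,0]]
[[2,18],[12,14],[27,0],[42,3],[45,0],[48,20],[50,0]]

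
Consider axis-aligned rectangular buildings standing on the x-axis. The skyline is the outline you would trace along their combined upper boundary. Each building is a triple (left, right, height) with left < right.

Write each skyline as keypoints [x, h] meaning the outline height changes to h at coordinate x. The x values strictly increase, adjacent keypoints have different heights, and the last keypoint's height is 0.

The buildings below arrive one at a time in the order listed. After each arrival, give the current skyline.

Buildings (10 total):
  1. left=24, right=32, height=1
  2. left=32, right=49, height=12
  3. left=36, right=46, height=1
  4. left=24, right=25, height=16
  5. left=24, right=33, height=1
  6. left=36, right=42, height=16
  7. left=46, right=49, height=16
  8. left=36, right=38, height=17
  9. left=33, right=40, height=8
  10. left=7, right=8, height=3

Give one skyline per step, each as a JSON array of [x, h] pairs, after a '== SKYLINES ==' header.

== SKYLINES ==
[[24,1],[32,0]]
[[24,1],[32,12],[49,0]]
[[24,1],[32,12],[49,0]]
[[24,16],[25,1],[32,12],[49,0]]
[[24,16],[25,1],[32,12],[49,0]]
[[24,16],[25,1],[32,12],[36,16],[42,12],[49,0]]
[[24,16],[25,1],[32,12],[36,16],[42,12],[46,16],[49,0]]
[[24,16],[25,1],[32,12],[36,17],[38,16],[42,12],[46,16],[49,0]]
[[24,16],[25,1],[32,12],[36,17],[38,16],[42,12],[46,16],[49,0]]
[[7,3],[8,0],[24,16],[25,1],[32,12],[36,17],[38,16],[42,12],[46,16],[49,0]]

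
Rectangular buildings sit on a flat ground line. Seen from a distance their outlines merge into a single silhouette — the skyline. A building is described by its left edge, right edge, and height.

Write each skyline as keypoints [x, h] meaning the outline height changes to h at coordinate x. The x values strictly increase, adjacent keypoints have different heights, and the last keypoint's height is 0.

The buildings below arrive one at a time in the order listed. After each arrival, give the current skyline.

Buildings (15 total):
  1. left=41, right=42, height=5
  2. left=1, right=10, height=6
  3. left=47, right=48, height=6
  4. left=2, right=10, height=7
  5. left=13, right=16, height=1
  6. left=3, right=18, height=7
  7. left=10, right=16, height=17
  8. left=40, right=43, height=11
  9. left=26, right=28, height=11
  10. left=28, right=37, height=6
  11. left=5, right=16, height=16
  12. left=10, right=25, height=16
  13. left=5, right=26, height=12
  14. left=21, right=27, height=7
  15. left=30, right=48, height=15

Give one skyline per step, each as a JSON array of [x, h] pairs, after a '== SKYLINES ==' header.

== SKYLINES ==
[[41,5],[42,0]]
[[1,6],[10,0],[41,5],[42,0]]
[[1,6],[10,0],[41,5],[42,0],[47,6],[48,0]]
[[1,6],[2,7],[10,0],[41,5],[42,0],[47,6],[48,0]]
[[1,6],[2,7],[10,0],[13,1],[16,0],[41,5],[42,0],[47,6],[48,0]]
[[1,6],[2,7],[18,0],[41,5],[42,0],[47,6],[48,0]]
[[1,6],[2,7],[10,17],[16,7],[18,0],[41,5],[42,0],[47,6],[48,0]]
[[1,6],[2,7],[10,17],[16,7],[18,0],[40,11],[43,0],[47,6],[48,0]]
[[1,6],[2,7],[10,17],[16,7],[18,0],[26,11],[28,0],[40,11],[43,0],[47,6],[48,0]]
[[1,6],[2,7],[10,17],[16,7],[18,0],[26,11],[28,6],[37,0],[40,11],[43,0],[47,6],[48,0]]
[[1,6],[2,7],[5,16],[10,17],[16,7],[18,0],[26,11],[28,6],[37,0],[40,11],[43,0],[47,6],[48,0]]
[[1,6],[2,7],[5,16],[10,17],[16,16],[25,0],[26,11],[28,6],[37,0],[40,11],[43,0],[47,6],[48,0]]
[[1,6],[2,7],[5,16],[10,17],[16,16],[25,12],[26,11],[28,6],[37,0],[40,11],[43,0],[47,6],[48,0]]
[[1,6],[2,7],[5,16],[10,17],[16,16],[25,12],[26,11],[28,6],[37,0],[40,11],[43,0],[47,6],[48,0]]
[[1,6],[2,7],[5,16],[10,17],[16,16],[25,12],[26,11],[28,6],[30,15],[48,0]]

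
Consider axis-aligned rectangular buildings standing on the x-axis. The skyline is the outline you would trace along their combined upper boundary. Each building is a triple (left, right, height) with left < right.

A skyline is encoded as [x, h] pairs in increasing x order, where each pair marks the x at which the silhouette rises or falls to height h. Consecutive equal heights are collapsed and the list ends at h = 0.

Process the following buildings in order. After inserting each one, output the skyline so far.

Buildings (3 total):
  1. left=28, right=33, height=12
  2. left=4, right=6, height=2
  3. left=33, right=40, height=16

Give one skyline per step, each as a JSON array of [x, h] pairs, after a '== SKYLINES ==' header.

== SKYLINES ==
[[28,12],[33,0]]
[[4,2],[6,0],[28,12],[33,0]]
[[4,2],[6,0],[28,12],[33,16],[40,0]]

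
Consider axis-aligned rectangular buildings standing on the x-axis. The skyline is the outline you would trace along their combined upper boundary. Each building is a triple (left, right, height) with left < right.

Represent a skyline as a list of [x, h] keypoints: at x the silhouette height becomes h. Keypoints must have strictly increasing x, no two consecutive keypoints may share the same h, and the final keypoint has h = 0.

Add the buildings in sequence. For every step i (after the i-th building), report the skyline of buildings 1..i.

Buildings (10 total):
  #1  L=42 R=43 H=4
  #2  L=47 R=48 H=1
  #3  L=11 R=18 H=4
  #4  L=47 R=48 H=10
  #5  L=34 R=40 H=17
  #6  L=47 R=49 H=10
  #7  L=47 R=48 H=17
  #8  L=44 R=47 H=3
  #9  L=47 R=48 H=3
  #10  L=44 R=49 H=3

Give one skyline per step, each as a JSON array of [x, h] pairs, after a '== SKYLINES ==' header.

== SKYLINES ==
[[42,4],[43,0]]
[[42,4],[43,0],[47,1],[48,0]]
[[11,4],[18,0],[42,4],[43,0],[47,1],[48,0]]
[[11,4],[18,0],[42,4],[43,0],[47,10],[48,0]]
[[11,4],[18,0],[34,17],[40,0],[42,4],[43,0],[47,10],[48,0]]
[[11,4],[18,0],[34,17],[40,0],[42,4],[43,0],[47,10],[49,0]]
[[11,4],[18,0],[34,17],[40,0],[42,4],[43,0],[47,17],[48,10],[49,0]]
[[11,4],[18,0],[34,17],[40,0],[42,4],[43,0],[44,3],[47,17],[48,10],[49,0]]
[[11,4],[18,0],[34,17],[40,0],[42,4],[43,0],[44,3],[47,17],[48,10],[49,0]]
[[11,4],[18,0],[34,17],[40,0],[42,4],[43,0],[44,3],[47,17],[48,10],[49,0]]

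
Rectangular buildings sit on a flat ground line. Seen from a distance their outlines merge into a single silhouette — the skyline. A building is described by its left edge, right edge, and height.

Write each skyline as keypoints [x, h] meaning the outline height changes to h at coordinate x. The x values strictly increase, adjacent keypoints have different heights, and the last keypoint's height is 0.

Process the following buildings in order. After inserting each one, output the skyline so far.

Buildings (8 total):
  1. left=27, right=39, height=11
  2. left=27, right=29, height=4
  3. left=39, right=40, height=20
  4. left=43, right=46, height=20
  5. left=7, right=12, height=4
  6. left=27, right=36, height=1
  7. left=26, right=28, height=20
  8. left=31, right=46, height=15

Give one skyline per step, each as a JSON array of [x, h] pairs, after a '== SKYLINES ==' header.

== SKYLINES ==
[[27,11],[39,0]]
[[27,11],[39,0]]
[[27,11],[39,20],[40,0]]
[[27,11],[39,20],[40,0],[43,20],[46,0]]
[[7,4],[12,0],[27,11],[39,20],[40,0],[43,20],[46,0]]
[[7,4],[12,0],[27,11],[39,20],[40,0],[43,20],[46,0]]
[[7,4],[12,0],[26,20],[28,11],[39,20],[40,0],[43,20],[46,0]]
[[7,4],[12,0],[26,20],[28,11],[31,15],[39,20],[40,15],[43,20],[46,0]]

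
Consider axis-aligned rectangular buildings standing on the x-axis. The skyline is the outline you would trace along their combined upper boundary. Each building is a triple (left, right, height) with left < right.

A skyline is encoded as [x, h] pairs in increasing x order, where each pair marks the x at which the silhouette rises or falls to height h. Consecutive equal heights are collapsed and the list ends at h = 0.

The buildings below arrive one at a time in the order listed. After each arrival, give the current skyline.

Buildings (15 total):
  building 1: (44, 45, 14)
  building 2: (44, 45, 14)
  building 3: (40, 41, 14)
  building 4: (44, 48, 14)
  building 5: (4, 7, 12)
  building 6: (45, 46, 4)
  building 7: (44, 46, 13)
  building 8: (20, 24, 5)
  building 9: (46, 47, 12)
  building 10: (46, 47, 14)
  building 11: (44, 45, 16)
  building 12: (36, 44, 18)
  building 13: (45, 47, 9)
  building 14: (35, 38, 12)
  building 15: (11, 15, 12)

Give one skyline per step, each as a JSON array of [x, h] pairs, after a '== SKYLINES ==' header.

== SKYLINES ==
[[44,14],[45,0]]
[[44,14],[45,0]]
[[40,14],[41,0],[44,14],[45,0]]
[[40,14],[41,0],[44,14],[48,0]]
[[4,12],[7,0],[40,14],[41,0],[44,14],[48,0]]
[[4,12],[7,0],[40,14],[41,0],[44,14],[48,0]]
[[4,12],[7,0],[40,14],[41,0],[44,14],[48,0]]
[[4,12],[7,0],[20,5],[24,0],[40,14],[41,0],[44,14],[48,0]]
[[4,12],[7,0],[20,5],[24,0],[40,14],[41,0],[44,14],[48,0]]
[[4,12],[7,0],[20,5],[24,0],[40,14],[41,0],[44,14],[48,0]]
[[4,12],[7,0],[20,5],[24,0],[40,14],[41,0],[44,16],[45,14],[48,0]]
[[4,12],[7,0],[20,5],[24,0],[36,18],[44,16],[45,14],[48,0]]
[[4,12],[7,0],[20,5],[24,0],[36,18],[44,16],[45,14],[48,0]]
[[4,12],[7,0],[20,5],[24,0],[35,12],[36,18],[44,16],[45,14],[48,0]]
[[4,12],[7,0],[11,12],[15,0],[20,5],[24,0],[35,12],[36,18],[44,16],[45,14],[48,0]]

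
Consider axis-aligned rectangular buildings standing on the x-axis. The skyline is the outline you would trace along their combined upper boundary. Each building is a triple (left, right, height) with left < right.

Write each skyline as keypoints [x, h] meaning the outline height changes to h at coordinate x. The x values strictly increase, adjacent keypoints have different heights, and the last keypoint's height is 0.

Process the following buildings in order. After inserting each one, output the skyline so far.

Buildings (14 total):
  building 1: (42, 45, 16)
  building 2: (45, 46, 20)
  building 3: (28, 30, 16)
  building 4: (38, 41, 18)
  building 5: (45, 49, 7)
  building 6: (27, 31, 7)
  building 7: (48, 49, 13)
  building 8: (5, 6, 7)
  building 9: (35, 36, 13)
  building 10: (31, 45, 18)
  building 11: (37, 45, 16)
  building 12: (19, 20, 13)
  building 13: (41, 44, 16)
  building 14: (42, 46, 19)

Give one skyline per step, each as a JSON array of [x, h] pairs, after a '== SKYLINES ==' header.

== SKYLINES ==
[[42,16],[45,0]]
[[42,16],[45,20],[46,0]]
[[28,16],[30,0],[42,16],[45,20],[46,0]]
[[28,16],[30,0],[38,18],[41,0],[42,16],[45,20],[46,0]]
[[28,16],[30,0],[38,18],[41,0],[42,16],[45,20],[46,7],[49,0]]
[[27,7],[28,16],[30,7],[31,0],[38,18],[41,0],[42,16],[45,20],[46,7],[49,0]]
[[27,7],[28,16],[30,7],[31,0],[38,18],[41,0],[42,16],[45,20],[46,7],[48,13],[49,0]]
[[5,7],[6,0],[27,7],[28,16],[30,7],[31,0],[38,18],[41,0],[42,16],[45,20],[46,7],[48,13],[49,0]]
[[5,7],[6,0],[27,7],[28,16],[30,7],[31,0],[35,13],[36,0],[38,18],[41,0],[42,16],[45,20],[46,7],[48,13],[49,0]]
[[5,7],[6,0],[27,7],[28,16],[30,7],[31,18],[45,20],[46,7],[48,13],[49,0]]
[[5,7],[6,0],[27,7],[28,16],[30,7],[31,18],[45,20],[46,7],[48,13],[49,0]]
[[5,7],[6,0],[19,13],[20,0],[27,7],[28,16],[30,7],[31,18],[45,20],[46,7],[48,13],[49,0]]
[[5,7],[6,0],[19,13],[20,0],[27,7],[28,16],[30,7],[31,18],[45,20],[46,7],[48,13],[49,0]]
[[5,7],[6,0],[19,13],[20,0],[27,7],[28,16],[30,7],[31,18],[42,19],[45,20],[46,7],[48,13],[49,0]]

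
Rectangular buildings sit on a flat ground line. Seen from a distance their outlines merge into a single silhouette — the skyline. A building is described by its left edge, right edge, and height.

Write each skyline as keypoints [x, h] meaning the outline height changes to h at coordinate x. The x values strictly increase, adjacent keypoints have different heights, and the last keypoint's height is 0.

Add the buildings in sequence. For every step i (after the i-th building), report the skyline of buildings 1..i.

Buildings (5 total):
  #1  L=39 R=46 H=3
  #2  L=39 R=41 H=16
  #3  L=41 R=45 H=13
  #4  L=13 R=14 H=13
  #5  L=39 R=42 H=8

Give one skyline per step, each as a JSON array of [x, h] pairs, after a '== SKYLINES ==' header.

== SKYLINES ==
[[39,3],[46,0]]
[[39,16],[41,3],[46,0]]
[[39,16],[41,13],[45,3],[46,0]]
[[13,13],[14,0],[39,16],[41,13],[45,3],[46,0]]
[[13,13],[14,0],[39,16],[41,13],[45,3],[46,0]]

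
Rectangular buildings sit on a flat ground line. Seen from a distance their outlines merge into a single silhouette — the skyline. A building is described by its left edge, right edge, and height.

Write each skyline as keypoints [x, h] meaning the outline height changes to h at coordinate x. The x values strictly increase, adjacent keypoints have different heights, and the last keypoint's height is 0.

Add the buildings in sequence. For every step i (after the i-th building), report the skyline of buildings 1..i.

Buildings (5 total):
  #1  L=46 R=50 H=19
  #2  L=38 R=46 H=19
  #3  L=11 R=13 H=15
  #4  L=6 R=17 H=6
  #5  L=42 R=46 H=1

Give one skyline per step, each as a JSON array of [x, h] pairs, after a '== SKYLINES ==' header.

== SKYLINES ==
[[46,19],[50,0]]
[[38,19],[50,0]]
[[11,15],[13,0],[38,19],[50,0]]
[[6,6],[11,15],[13,6],[17,0],[38,19],[50,0]]
[[6,6],[11,15],[13,6],[17,0],[38,19],[50,0]]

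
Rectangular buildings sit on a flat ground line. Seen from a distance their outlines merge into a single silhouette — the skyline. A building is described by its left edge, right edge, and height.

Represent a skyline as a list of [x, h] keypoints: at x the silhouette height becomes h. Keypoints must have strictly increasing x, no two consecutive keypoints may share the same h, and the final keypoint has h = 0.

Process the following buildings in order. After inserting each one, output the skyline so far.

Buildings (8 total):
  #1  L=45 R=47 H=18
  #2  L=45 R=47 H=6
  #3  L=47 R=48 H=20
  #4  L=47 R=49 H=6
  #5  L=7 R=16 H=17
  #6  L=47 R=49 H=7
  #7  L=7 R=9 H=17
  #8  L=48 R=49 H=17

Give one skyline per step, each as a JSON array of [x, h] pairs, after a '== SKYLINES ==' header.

== SKYLINES ==
[[45,18],[47,0]]
[[45,18],[47,0]]
[[45,18],[47,20],[48,0]]
[[45,18],[47,20],[48,6],[49,0]]
[[7,17],[16,0],[45,18],[47,20],[48,6],[49,0]]
[[7,17],[16,0],[45,18],[47,20],[48,7],[49,0]]
[[7,17],[16,0],[45,18],[47,20],[48,7],[49,0]]
[[7,17],[16,0],[45,18],[47,20],[48,17],[49,0]]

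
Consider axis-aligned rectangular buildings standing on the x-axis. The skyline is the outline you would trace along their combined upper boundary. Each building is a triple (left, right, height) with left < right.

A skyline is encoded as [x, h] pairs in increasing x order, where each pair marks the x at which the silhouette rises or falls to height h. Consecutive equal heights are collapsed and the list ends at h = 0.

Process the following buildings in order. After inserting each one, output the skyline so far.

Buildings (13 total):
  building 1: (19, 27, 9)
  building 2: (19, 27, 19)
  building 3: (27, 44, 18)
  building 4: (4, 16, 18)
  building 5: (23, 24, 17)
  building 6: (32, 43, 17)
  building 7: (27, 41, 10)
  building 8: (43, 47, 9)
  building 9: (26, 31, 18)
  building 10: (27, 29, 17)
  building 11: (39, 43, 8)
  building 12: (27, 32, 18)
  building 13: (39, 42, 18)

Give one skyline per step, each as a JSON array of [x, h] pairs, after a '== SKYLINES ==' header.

== SKYLINES ==
[[19,9],[27,0]]
[[19,19],[27,0]]
[[19,19],[27,18],[44,0]]
[[4,18],[16,0],[19,19],[27,18],[44,0]]
[[4,18],[16,0],[19,19],[27,18],[44,0]]
[[4,18],[16,0],[19,19],[27,18],[44,0]]
[[4,18],[16,0],[19,19],[27,18],[44,0]]
[[4,18],[16,0],[19,19],[27,18],[44,9],[47,0]]
[[4,18],[16,0],[19,19],[27,18],[44,9],[47,0]]
[[4,18],[16,0],[19,19],[27,18],[44,9],[47,0]]
[[4,18],[16,0],[19,19],[27,18],[44,9],[47,0]]
[[4,18],[16,0],[19,19],[27,18],[44,9],[47,0]]
[[4,18],[16,0],[19,19],[27,18],[44,9],[47,0]]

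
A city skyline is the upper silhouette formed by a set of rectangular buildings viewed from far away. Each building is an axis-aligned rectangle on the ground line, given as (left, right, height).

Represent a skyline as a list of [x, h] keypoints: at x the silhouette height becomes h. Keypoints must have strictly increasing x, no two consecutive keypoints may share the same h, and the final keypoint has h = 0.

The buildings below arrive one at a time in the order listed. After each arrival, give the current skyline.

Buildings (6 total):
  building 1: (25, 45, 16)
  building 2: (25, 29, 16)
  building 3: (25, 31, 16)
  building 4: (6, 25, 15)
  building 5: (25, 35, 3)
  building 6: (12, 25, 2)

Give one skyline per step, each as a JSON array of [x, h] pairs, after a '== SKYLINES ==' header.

== SKYLINES ==
[[25,16],[45,0]]
[[25,16],[45,0]]
[[25,16],[45,0]]
[[6,15],[25,16],[45,0]]
[[6,15],[25,16],[45,0]]
[[6,15],[25,16],[45,0]]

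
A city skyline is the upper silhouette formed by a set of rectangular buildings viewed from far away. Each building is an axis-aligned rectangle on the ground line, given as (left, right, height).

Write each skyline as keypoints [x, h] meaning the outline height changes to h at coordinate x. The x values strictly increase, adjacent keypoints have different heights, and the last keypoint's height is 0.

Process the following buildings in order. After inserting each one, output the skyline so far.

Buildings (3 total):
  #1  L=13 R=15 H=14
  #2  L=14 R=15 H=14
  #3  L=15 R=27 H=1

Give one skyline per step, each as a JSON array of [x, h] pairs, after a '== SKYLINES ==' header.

== SKYLINES ==
[[13,14],[15,0]]
[[13,14],[15,0]]
[[13,14],[15,1],[27,0]]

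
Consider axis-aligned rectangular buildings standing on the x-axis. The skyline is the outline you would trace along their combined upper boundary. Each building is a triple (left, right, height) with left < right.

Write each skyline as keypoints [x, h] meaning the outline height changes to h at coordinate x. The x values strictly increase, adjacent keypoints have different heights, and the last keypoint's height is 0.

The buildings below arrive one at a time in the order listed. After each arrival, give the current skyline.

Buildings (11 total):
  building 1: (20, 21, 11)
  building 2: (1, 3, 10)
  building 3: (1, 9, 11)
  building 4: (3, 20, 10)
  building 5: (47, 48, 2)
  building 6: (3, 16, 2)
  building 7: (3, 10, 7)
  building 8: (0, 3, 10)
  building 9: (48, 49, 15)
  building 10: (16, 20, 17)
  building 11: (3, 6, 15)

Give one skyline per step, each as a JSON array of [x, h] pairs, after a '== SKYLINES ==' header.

== SKYLINES ==
[[20,11],[21,0]]
[[1,10],[3,0],[20,11],[21,0]]
[[1,11],[9,0],[20,11],[21,0]]
[[1,11],[9,10],[20,11],[21,0]]
[[1,11],[9,10],[20,11],[21,0],[47,2],[48,0]]
[[1,11],[9,10],[20,11],[21,0],[47,2],[48,0]]
[[1,11],[9,10],[20,11],[21,0],[47,2],[48,0]]
[[0,10],[1,11],[9,10],[20,11],[21,0],[47,2],[48,0]]
[[0,10],[1,11],[9,10],[20,11],[21,0],[47,2],[48,15],[49,0]]
[[0,10],[1,11],[9,10],[16,17],[20,11],[21,0],[47,2],[48,15],[49,0]]
[[0,10],[1,11],[3,15],[6,11],[9,10],[16,17],[20,11],[21,0],[47,2],[48,15],[49,0]]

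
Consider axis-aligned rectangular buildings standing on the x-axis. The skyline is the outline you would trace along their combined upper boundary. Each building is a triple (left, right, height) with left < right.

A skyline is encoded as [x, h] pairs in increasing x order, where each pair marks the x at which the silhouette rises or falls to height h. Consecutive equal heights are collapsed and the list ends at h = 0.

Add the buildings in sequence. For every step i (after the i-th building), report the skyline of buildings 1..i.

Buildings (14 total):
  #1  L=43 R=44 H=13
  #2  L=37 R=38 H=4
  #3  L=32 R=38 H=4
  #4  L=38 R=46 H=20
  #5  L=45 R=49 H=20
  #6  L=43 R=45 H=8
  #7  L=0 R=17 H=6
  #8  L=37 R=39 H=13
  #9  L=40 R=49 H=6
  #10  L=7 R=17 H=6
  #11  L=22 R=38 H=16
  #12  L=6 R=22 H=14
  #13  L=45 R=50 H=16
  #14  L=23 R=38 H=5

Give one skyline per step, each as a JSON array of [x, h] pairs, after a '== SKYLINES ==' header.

== SKYLINES ==
[[43,13],[44,0]]
[[37,4],[38,0],[43,13],[44,0]]
[[32,4],[38,0],[43,13],[44,0]]
[[32,4],[38,20],[46,0]]
[[32,4],[38,20],[49,0]]
[[32,4],[38,20],[49,0]]
[[0,6],[17,0],[32,4],[38,20],[49,0]]
[[0,6],[17,0],[32,4],[37,13],[38,20],[49,0]]
[[0,6],[17,0],[32,4],[37,13],[38,20],[49,0]]
[[0,6],[17,0],[32,4],[37,13],[38,20],[49,0]]
[[0,6],[17,0],[22,16],[38,20],[49,0]]
[[0,6],[6,14],[22,16],[38,20],[49,0]]
[[0,6],[6,14],[22,16],[38,20],[49,16],[50,0]]
[[0,6],[6,14],[22,16],[38,20],[49,16],[50,0]]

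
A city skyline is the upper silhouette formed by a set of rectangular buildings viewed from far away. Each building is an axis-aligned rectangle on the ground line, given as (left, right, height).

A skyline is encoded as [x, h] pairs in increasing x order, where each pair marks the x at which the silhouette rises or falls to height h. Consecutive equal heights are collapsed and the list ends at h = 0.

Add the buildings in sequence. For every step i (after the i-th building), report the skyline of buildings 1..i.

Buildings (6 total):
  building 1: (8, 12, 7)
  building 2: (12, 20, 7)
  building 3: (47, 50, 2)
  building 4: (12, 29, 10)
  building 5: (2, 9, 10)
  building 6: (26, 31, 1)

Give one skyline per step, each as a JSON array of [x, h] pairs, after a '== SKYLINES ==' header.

== SKYLINES ==
[[8,7],[12,0]]
[[8,7],[20,0]]
[[8,7],[20,0],[47,2],[50,0]]
[[8,7],[12,10],[29,0],[47,2],[50,0]]
[[2,10],[9,7],[12,10],[29,0],[47,2],[50,0]]
[[2,10],[9,7],[12,10],[29,1],[31,0],[47,2],[50,0]]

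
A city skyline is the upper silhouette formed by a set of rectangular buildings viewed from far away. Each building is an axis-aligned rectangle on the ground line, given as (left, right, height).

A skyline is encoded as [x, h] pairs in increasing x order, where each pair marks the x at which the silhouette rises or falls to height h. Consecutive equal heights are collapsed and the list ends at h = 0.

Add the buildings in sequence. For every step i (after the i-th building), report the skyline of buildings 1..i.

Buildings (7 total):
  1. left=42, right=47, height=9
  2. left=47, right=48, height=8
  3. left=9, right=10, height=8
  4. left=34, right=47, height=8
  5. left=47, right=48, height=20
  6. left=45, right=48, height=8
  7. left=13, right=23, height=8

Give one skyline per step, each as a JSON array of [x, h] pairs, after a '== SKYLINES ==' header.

== SKYLINES ==
[[42,9],[47,0]]
[[42,9],[47,8],[48,0]]
[[9,8],[10,0],[42,9],[47,8],[48,0]]
[[9,8],[10,0],[34,8],[42,9],[47,8],[48,0]]
[[9,8],[10,0],[34,8],[42,9],[47,20],[48,0]]
[[9,8],[10,0],[34,8],[42,9],[47,20],[48,0]]
[[9,8],[10,0],[13,8],[23,0],[34,8],[42,9],[47,20],[48,0]]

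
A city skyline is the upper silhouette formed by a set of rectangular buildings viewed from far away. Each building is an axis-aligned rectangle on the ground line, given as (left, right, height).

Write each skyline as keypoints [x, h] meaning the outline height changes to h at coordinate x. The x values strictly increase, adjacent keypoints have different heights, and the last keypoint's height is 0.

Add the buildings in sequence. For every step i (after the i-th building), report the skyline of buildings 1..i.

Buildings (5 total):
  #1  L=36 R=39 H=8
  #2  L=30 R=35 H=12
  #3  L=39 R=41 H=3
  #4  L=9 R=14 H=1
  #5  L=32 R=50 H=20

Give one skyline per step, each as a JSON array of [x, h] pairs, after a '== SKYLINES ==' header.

== SKYLINES ==
[[36,8],[39,0]]
[[30,12],[35,0],[36,8],[39,0]]
[[30,12],[35,0],[36,8],[39,3],[41,0]]
[[9,1],[14,0],[30,12],[35,0],[36,8],[39,3],[41,0]]
[[9,1],[14,0],[30,12],[32,20],[50,0]]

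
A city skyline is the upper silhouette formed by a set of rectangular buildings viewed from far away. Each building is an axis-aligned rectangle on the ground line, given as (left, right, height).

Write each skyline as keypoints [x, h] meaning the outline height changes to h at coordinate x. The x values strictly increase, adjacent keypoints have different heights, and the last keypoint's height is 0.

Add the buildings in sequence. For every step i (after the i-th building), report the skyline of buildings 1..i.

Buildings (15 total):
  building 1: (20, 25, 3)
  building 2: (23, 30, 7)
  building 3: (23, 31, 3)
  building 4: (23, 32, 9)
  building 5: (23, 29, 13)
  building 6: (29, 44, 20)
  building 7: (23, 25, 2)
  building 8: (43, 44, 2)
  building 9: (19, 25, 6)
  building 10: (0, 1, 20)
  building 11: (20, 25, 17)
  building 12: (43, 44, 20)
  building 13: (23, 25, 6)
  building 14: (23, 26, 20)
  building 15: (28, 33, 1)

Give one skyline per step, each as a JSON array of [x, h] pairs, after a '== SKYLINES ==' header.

== SKYLINES ==
[[20,3],[25,0]]
[[20,3],[23,7],[30,0]]
[[20,3],[23,7],[30,3],[31,0]]
[[20,3],[23,9],[32,0]]
[[20,3],[23,13],[29,9],[32,0]]
[[20,3],[23,13],[29,20],[44,0]]
[[20,3],[23,13],[29,20],[44,0]]
[[20,3],[23,13],[29,20],[44,0]]
[[19,6],[23,13],[29,20],[44,0]]
[[0,20],[1,0],[19,6],[23,13],[29,20],[44,0]]
[[0,20],[1,0],[19,6],[20,17],[25,13],[29,20],[44,0]]
[[0,20],[1,0],[19,6],[20,17],[25,13],[29,20],[44,0]]
[[0,20],[1,0],[19,6],[20,17],[25,13],[29,20],[44,0]]
[[0,20],[1,0],[19,6],[20,17],[23,20],[26,13],[29,20],[44,0]]
[[0,20],[1,0],[19,6],[20,17],[23,20],[26,13],[29,20],[44,0]]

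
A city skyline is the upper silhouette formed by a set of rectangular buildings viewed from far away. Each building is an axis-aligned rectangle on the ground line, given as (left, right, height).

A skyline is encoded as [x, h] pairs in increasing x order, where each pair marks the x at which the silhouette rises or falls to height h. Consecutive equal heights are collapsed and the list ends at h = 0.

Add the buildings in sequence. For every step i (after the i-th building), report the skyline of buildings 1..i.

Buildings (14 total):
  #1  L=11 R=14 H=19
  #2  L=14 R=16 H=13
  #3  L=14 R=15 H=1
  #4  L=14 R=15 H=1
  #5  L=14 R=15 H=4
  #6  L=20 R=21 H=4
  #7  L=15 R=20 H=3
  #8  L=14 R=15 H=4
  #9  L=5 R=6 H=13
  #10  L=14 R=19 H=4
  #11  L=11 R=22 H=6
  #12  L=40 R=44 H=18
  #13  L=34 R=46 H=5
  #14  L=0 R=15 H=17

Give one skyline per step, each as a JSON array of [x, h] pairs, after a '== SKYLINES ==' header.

== SKYLINES ==
[[11,19],[14,0]]
[[11,19],[14,13],[16,0]]
[[11,19],[14,13],[16,0]]
[[11,19],[14,13],[16,0]]
[[11,19],[14,13],[16,0]]
[[11,19],[14,13],[16,0],[20,4],[21,0]]
[[11,19],[14,13],[16,3],[20,4],[21,0]]
[[11,19],[14,13],[16,3],[20,4],[21,0]]
[[5,13],[6,0],[11,19],[14,13],[16,3],[20,4],[21,0]]
[[5,13],[6,0],[11,19],[14,13],[16,4],[19,3],[20,4],[21,0]]
[[5,13],[6,0],[11,19],[14,13],[16,6],[22,0]]
[[5,13],[6,0],[11,19],[14,13],[16,6],[22,0],[40,18],[44,0]]
[[5,13],[6,0],[11,19],[14,13],[16,6],[22,0],[34,5],[40,18],[44,5],[46,0]]
[[0,17],[11,19],[14,17],[15,13],[16,6],[22,0],[34,5],[40,18],[44,5],[46,0]]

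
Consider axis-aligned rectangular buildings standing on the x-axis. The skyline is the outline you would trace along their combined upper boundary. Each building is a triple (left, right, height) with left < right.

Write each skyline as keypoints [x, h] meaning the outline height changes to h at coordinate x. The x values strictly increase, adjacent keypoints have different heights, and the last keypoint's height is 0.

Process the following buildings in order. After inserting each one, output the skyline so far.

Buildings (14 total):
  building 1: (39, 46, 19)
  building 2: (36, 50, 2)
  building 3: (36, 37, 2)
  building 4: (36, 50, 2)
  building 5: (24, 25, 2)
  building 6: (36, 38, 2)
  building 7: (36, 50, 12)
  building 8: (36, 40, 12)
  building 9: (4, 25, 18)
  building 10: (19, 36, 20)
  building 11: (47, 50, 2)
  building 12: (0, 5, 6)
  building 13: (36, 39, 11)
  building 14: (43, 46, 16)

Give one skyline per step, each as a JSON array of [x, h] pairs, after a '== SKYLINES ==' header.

== SKYLINES ==
[[39,19],[46,0]]
[[36,2],[39,19],[46,2],[50,0]]
[[36,2],[39,19],[46,2],[50,0]]
[[36,2],[39,19],[46,2],[50,0]]
[[24,2],[25,0],[36,2],[39,19],[46,2],[50,0]]
[[24,2],[25,0],[36,2],[39,19],[46,2],[50,0]]
[[24,2],[25,0],[36,12],[39,19],[46,12],[50,0]]
[[24,2],[25,0],[36,12],[39,19],[46,12],[50,0]]
[[4,18],[25,0],[36,12],[39,19],[46,12],[50,0]]
[[4,18],[19,20],[36,12],[39,19],[46,12],[50,0]]
[[4,18],[19,20],[36,12],[39,19],[46,12],[50,0]]
[[0,6],[4,18],[19,20],[36,12],[39,19],[46,12],[50,0]]
[[0,6],[4,18],[19,20],[36,12],[39,19],[46,12],[50,0]]
[[0,6],[4,18],[19,20],[36,12],[39,19],[46,12],[50,0]]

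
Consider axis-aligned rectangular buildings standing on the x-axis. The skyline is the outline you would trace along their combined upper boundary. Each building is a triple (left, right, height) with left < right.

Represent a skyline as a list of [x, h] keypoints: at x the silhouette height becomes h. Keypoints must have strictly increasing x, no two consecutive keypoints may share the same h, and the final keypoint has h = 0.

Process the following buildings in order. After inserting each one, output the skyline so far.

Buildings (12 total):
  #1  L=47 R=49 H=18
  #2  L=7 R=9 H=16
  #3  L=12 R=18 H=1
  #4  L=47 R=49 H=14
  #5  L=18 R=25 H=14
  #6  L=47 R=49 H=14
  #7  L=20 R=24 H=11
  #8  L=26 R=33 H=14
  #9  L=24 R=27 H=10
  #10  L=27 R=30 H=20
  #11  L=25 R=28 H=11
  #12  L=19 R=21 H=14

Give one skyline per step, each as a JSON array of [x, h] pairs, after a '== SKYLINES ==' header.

== SKYLINES ==
[[47,18],[49,0]]
[[7,16],[9,0],[47,18],[49,0]]
[[7,16],[9,0],[12,1],[18,0],[47,18],[49,0]]
[[7,16],[9,0],[12,1],[18,0],[47,18],[49,0]]
[[7,16],[9,0],[12,1],[18,14],[25,0],[47,18],[49,0]]
[[7,16],[9,0],[12,1],[18,14],[25,0],[47,18],[49,0]]
[[7,16],[9,0],[12,1],[18,14],[25,0],[47,18],[49,0]]
[[7,16],[9,0],[12,1],[18,14],[25,0],[26,14],[33,0],[47,18],[49,0]]
[[7,16],[9,0],[12,1],[18,14],[25,10],[26,14],[33,0],[47,18],[49,0]]
[[7,16],[9,0],[12,1],[18,14],[25,10],[26,14],[27,20],[30,14],[33,0],[47,18],[49,0]]
[[7,16],[9,0],[12,1],[18,14],[25,11],[26,14],[27,20],[30,14],[33,0],[47,18],[49,0]]
[[7,16],[9,0],[12,1],[18,14],[25,11],[26,14],[27,20],[30,14],[33,0],[47,18],[49,0]]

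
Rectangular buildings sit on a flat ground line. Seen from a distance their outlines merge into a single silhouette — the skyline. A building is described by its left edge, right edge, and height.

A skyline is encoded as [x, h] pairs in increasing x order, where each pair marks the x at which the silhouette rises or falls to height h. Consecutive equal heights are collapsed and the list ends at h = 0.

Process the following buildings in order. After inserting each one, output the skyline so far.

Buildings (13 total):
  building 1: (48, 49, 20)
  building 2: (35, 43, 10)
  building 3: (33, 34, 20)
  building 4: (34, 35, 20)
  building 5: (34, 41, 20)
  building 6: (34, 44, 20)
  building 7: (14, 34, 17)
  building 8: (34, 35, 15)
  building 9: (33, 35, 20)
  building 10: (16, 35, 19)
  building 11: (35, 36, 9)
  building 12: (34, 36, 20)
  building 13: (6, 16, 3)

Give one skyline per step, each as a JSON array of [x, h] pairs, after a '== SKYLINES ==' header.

== SKYLINES ==
[[48,20],[49,0]]
[[35,10],[43,0],[48,20],[49,0]]
[[33,20],[34,0],[35,10],[43,0],[48,20],[49,0]]
[[33,20],[35,10],[43,0],[48,20],[49,0]]
[[33,20],[41,10],[43,0],[48,20],[49,0]]
[[33,20],[44,0],[48,20],[49,0]]
[[14,17],[33,20],[44,0],[48,20],[49,0]]
[[14,17],[33,20],[44,0],[48,20],[49,0]]
[[14,17],[33,20],[44,0],[48,20],[49,0]]
[[14,17],[16,19],[33,20],[44,0],[48,20],[49,0]]
[[14,17],[16,19],[33,20],[44,0],[48,20],[49,0]]
[[14,17],[16,19],[33,20],[44,0],[48,20],[49,0]]
[[6,3],[14,17],[16,19],[33,20],[44,0],[48,20],[49,0]]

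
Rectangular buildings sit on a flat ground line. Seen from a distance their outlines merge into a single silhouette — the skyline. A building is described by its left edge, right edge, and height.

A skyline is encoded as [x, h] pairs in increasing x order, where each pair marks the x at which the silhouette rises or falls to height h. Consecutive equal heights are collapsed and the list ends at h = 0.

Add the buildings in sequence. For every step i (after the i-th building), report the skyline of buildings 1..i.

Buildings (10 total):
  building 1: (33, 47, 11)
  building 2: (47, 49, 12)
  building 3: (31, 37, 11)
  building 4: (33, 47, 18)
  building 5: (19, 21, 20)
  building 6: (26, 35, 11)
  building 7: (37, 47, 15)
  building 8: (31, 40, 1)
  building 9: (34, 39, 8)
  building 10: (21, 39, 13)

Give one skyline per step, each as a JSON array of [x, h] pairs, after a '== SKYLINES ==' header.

== SKYLINES ==
[[33,11],[47,0]]
[[33,11],[47,12],[49,0]]
[[31,11],[47,12],[49,0]]
[[31,11],[33,18],[47,12],[49,0]]
[[19,20],[21,0],[31,11],[33,18],[47,12],[49,0]]
[[19,20],[21,0],[26,11],[33,18],[47,12],[49,0]]
[[19,20],[21,0],[26,11],[33,18],[47,12],[49,0]]
[[19,20],[21,0],[26,11],[33,18],[47,12],[49,0]]
[[19,20],[21,0],[26,11],[33,18],[47,12],[49,0]]
[[19,20],[21,13],[33,18],[47,12],[49,0]]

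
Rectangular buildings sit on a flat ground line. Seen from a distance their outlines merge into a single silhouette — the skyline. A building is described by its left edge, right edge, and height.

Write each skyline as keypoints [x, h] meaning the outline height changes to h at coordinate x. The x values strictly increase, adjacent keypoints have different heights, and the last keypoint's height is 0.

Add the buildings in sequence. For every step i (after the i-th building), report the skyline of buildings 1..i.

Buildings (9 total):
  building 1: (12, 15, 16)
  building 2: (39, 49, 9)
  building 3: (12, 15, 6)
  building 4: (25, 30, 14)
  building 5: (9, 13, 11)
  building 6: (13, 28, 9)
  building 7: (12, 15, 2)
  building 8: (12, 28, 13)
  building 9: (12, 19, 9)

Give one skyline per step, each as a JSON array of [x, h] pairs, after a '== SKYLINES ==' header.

== SKYLINES ==
[[12,16],[15,0]]
[[12,16],[15,0],[39,9],[49,0]]
[[12,16],[15,0],[39,9],[49,0]]
[[12,16],[15,0],[25,14],[30,0],[39,9],[49,0]]
[[9,11],[12,16],[15,0],[25,14],[30,0],[39,9],[49,0]]
[[9,11],[12,16],[15,9],[25,14],[30,0],[39,9],[49,0]]
[[9,11],[12,16],[15,9],[25,14],[30,0],[39,9],[49,0]]
[[9,11],[12,16],[15,13],[25,14],[30,0],[39,9],[49,0]]
[[9,11],[12,16],[15,13],[25,14],[30,0],[39,9],[49,0]]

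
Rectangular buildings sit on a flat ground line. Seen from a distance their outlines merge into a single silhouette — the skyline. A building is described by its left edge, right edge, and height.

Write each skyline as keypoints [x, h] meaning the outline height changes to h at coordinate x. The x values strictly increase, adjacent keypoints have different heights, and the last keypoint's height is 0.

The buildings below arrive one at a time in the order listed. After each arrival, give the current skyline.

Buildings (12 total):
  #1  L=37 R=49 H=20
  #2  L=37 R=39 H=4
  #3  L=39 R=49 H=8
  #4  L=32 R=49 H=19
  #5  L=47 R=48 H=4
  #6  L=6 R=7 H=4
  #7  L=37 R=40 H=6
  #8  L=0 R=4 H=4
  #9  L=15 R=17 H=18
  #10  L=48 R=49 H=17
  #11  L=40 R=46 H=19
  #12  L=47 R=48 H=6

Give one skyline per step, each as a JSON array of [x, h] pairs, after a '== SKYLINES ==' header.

== SKYLINES ==
[[37,20],[49,0]]
[[37,20],[49,0]]
[[37,20],[49,0]]
[[32,19],[37,20],[49,0]]
[[32,19],[37,20],[49,0]]
[[6,4],[7,0],[32,19],[37,20],[49,0]]
[[6,4],[7,0],[32,19],[37,20],[49,0]]
[[0,4],[4,0],[6,4],[7,0],[32,19],[37,20],[49,0]]
[[0,4],[4,0],[6,4],[7,0],[15,18],[17,0],[32,19],[37,20],[49,0]]
[[0,4],[4,0],[6,4],[7,0],[15,18],[17,0],[32,19],[37,20],[49,0]]
[[0,4],[4,0],[6,4],[7,0],[15,18],[17,0],[32,19],[37,20],[49,0]]
[[0,4],[4,0],[6,4],[7,0],[15,18],[17,0],[32,19],[37,20],[49,0]]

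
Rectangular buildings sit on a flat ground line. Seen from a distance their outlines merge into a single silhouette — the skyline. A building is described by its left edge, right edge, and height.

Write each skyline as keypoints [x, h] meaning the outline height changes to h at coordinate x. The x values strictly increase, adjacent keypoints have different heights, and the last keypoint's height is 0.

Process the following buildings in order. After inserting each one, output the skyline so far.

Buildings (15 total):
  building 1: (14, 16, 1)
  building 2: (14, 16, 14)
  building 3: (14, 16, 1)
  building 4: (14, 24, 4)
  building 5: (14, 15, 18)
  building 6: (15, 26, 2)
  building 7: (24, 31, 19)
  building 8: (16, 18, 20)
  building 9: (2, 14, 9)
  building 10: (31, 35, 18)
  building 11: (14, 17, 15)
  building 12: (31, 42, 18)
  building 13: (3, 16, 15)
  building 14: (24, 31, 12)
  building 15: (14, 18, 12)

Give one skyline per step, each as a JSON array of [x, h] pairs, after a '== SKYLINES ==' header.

== SKYLINES ==
[[14,1],[16,0]]
[[14,14],[16,0]]
[[14,14],[16,0]]
[[14,14],[16,4],[24,0]]
[[14,18],[15,14],[16,4],[24,0]]
[[14,18],[15,14],[16,4],[24,2],[26,0]]
[[14,18],[15,14],[16,4],[24,19],[31,0]]
[[14,18],[15,14],[16,20],[18,4],[24,19],[31,0]]
[[2,9],[14,18],[15,14],[16,20],[18,4],[24,19],[31,0]]
[[2,9],[14,18],[15,14],[16,20],[18,4],[24,19],[31,18],[35,0]]
[[2,9],[14,18],[15,15],[16,20],[18,4],[24,19],[31,18],[35,0]]
[[2,9],[14,18],[15,15],[16,20],[18,4],[24,19],[31,18],[42,0]]
[[2,9],[3,15],[14,18],[15,15],[16,20],[18,4],[24,19],[31,18],[42,0]]
[[2,9],[3,15],[14,18],[15,15],[16,20],[18,4],[24,19],[31,18],[42,0]]
[[2,9],[3,15],[14,18],[15,15],[16,20],[18,4],[24,19],[31,18],[42,0]]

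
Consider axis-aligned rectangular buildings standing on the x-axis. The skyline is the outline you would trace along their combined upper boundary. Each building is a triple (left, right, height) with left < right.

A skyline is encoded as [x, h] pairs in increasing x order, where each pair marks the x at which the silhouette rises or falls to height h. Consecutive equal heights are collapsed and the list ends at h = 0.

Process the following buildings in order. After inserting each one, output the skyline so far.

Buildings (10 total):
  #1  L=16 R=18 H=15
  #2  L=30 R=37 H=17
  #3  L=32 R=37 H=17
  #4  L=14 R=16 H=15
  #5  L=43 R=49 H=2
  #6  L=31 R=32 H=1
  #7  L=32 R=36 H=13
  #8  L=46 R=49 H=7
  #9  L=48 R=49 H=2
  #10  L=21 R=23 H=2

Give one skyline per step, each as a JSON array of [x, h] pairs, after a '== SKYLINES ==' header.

== SKYLINES ==
[[16,15],[18,0]]
[[16,15],[18,0],[30,17],[37,0]]
[[16,15],[18,0],[30,17],[37,0]]
[[14,15],[18,0],[30,17],[37,0]]
[[14,15],[18,0],[30,17],[37,0],[43,2],[49,0]]
[[14,15],[18,0],[30,17],[37,0],[43,2],[49,0]]
[[14,15],[18,0],[30,17],[37,0],[43,2],[49,0]]
[[14,15],[18,0],[30,17],[37,0],[43,2],[46,7],[49,0]]
[[14,15],[18,0],[30,17],[37,0],[43,2],[46,7],[49,0]]
[[14,15],[18,0],[21,2],[23,0],[30,17],[37,0],[43,2],[46,7],[49,0]]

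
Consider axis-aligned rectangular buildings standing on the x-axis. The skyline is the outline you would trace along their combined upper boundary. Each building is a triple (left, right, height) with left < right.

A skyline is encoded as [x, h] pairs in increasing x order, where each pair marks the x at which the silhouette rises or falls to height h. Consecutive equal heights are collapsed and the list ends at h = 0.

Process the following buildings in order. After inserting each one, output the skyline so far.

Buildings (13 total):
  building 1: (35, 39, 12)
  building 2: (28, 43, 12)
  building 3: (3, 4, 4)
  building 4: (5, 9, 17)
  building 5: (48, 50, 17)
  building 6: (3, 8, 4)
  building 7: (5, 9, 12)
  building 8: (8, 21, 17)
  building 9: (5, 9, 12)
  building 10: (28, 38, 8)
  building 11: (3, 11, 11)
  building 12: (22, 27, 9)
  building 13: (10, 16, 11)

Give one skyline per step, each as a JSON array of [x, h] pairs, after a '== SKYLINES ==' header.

== SKYLINES ==
[[35,12],[39,0]]
[[28,12],[43,0]]
[[3,4],[4,0],[28,12],[43,0]]
[[3,4],[4,0],[5,17],[9,0],[28,12],[43,0]]
[[3,4],[4,0],[5,17],[9,0],[28,12],[43,0],[48,17],[50,0]]
[[3,4],[5,17],[9,0],[28,12],[43,0],[48,17],[50,0]]
[[3,4],[5,17],[9,0],[28,12],[43,0],[48,17],[50,0]]
[[3,4],[5,17],[21,0],[28,12],[43,0],[48,17],[50,0]]
[[3,4],[5,17],[21,0],[28,12],[43,0],[48,17],[50,0]]
[[3,4],[5,17],[21,0],[28,12],[43,0],[48,17],[50,0]]
[[3,11],[5,17],[21,0],[28,12],[43,0],[48,17],[50,0]]
[[3,11],[5,17],[21,0],[22,9],[27,0],[28,12],[43,0],[48,17],[50,0]]
[[3,11],[5,17],[21,0],[22,9],[27,0],[28,12],[43,0],[48,17],[50,0]]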